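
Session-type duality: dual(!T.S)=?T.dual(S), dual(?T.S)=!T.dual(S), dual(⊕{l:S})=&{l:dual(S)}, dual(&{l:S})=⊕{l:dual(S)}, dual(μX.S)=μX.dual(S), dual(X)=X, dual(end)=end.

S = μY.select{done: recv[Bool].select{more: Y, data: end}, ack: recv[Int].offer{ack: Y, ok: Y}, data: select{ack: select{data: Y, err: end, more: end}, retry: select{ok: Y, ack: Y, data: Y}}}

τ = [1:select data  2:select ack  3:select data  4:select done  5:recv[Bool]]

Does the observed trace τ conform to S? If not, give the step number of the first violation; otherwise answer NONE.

NONE

step 1: select data  match  cont: select{ack: select{data: μY.…, err: end, more: end}, retry: select{ok: μY.…, ack: μY.…, data: μY.…}}
step 2: select ack  match  cont: select{data: μY.…, err: end, more: end}
step 3: select data  match  cont: μY.…
step 4: select done  match  cont: recv[Bool].select{more: μY.…, data: end}
step 5: recv[Bool]  match  cont: select{more: μY.…, data: end}
all 5 steps conform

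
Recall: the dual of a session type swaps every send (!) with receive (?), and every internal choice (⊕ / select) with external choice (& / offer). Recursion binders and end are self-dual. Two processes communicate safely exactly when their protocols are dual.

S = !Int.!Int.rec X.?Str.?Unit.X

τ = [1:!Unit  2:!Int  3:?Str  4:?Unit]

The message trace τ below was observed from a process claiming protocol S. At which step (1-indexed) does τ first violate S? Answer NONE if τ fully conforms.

@1 got !Unit, protocol expects !Int  ✗

1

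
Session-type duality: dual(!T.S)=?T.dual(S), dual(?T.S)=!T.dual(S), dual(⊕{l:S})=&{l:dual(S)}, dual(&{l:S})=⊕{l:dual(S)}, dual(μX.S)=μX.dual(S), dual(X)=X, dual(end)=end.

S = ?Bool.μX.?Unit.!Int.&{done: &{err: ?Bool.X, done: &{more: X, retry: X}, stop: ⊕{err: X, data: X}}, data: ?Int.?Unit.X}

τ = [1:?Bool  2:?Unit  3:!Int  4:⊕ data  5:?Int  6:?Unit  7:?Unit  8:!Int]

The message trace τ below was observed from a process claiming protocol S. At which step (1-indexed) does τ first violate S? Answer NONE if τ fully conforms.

@1 ?Bool  ✓  state: μX.…
@2 ?Unit  ✓  state: !Int.&{done: &{err: ?Bool.μX.…, done: &{more: μX.…, retry: μX.…}, stop: ⊕{err: μX.…, data: μX.…}}, data: ?Int.?Unit.μX.…}
@3 !Int  ✓  state: &{done: &{err: ?Bool.μX.…, done: &{more: μX.…, retry: μX.…}, stop: ⊕{err: μX.…, data: μX.…}}, data: ?Int.?Unit.μX.…}
@4 got ⊕ data, protocol expects & done or & data  ✗

4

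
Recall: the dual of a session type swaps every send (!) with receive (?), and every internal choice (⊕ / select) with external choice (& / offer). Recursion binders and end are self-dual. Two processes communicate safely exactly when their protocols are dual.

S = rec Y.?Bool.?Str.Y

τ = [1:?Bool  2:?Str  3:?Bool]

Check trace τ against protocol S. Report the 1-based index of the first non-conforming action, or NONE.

NONE

[1] ?Bool  ✓  now at ?Str.rec Y.…
[2] ?Str  ✓  now at rec Y.…
[3] ?Bool  ✓  now at ?Str.rec Y.…
all 3 steps conform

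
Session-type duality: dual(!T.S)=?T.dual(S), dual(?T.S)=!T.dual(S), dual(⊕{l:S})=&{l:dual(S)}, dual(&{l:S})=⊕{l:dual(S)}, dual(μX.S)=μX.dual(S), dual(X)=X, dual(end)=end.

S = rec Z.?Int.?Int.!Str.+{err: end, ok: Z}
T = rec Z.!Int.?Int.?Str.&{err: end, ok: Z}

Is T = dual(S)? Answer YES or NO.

rec Z | rec Z  match (μ self-dual)
  ?Int | !Int  match
    ?Int | ?Int  ✗ same direction on both sides — not dual

NO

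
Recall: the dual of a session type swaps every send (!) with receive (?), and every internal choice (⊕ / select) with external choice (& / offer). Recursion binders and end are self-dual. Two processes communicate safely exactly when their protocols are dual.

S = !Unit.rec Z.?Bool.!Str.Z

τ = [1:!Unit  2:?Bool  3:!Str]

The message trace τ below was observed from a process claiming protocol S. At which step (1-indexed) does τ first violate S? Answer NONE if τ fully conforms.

NONE

step 1: !Unit  match  cont: rec Z.…
step 2: ?Bool  match  cont: !Str.rec Z.…
step 3: !Str  match  cont: rec Z.…
all 3 steps conform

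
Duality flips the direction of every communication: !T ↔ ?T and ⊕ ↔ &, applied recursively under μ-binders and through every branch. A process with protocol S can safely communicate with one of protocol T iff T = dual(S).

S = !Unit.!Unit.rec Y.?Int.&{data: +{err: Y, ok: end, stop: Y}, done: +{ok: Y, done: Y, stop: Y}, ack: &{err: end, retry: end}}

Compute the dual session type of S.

?Unit.?Unit.rec Y.!Int.+{data: &{err: Y, ok: end, stop: Y}, done: &{ok: Y, done: Y, stop: Y}, ack: +{err: end, retry: end}}

!Unit = ?Unit
  !Unit = ?Unit
    rec Y = rec Y  (binder kept)
      ?Int = !Int
        &{data,done,ack} = +{data,done,ack}  (&→⊕)
          case data:
            +{err,ok,stop} = &{err,ok,stop}  (select→offer)
              case err:
                dual(Y) = Y
              case ok:
                dual(end) = end
              case stop:
                dual(Y) = Y
          case done:
            +{ok,done,stop} = &{ok,done,stop}  (select→offer)
              case ok:
                dual(Y) = Y
              case done:
                dual(Y) = Y
              case stop:
                dual(Y) = Y
          case ack:
            &{err,retry} = +{err,retry}  (&→⊕)
              case err:
                dual(end) = end
              case retry:
                dual(end) = end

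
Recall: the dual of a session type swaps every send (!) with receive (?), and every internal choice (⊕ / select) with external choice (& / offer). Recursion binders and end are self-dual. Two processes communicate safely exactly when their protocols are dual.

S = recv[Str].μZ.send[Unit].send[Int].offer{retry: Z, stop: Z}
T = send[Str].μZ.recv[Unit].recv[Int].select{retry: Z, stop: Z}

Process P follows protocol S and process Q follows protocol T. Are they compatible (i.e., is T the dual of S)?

recv[Str] | send[Str]  ✓
  μZ | μZ  ✓ (binder kept)
    send[Unit] | recv[Unit]  ✓
      send[Int] | recv[Int]  ✓
        offer{retry,stop} | select{retry,stop}  ✓ label sets agree
          case retry:
            Z | Z  ✓
          case stop:
            Z | Z  ✓

YES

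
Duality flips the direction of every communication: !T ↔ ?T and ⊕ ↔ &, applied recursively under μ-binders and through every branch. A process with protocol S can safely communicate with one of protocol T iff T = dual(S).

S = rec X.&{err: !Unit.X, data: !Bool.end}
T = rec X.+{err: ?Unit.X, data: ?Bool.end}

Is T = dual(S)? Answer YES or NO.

rec X ‖ rec X  ✓ (rec unchanged)
  &{err,data} ‖ +{err,data}  ✓ same labels
    case err:
      !Unit ‖ ?Unit  ✓
        X ‖ X  ✓
    case data:
      !Bool ‖ ?Bool  ✓
        end ‖ end  ✓

YES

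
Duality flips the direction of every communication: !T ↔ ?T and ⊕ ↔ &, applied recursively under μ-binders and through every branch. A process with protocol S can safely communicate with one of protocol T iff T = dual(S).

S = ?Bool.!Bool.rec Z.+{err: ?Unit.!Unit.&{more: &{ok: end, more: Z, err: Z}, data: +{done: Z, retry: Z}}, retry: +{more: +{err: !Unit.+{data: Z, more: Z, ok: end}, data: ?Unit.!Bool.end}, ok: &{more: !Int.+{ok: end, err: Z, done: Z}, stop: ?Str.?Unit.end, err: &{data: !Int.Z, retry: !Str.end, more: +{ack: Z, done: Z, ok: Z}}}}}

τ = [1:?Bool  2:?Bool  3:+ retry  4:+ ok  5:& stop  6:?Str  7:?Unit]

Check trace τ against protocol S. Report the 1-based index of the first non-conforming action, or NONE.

@1 ?Bool  ok  now at !Bool.rec Z.…
@2 got ?Bool, protocol expects !Bool  ✗

2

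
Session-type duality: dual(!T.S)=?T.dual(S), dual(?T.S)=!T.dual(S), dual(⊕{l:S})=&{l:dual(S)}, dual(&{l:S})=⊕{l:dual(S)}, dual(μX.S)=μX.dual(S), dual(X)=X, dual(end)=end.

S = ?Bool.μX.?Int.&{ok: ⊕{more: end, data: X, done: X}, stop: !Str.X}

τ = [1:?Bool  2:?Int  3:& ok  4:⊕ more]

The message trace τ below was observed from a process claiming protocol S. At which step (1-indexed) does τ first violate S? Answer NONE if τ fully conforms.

NONE

step 1: ?Bool  ✓  state: μX.…
step 2: ?Int  ✓  state: &{ok: ⊕{more: end, data: μX.…, done: μX.…}, stop: !Str.μX.…}
step 3: & ok  ✓  state: ⊕{more: end, data: μX.…, done: μX.…}
step 4: ⊕ more  ✓  state: end
τ conforms to S (length 4)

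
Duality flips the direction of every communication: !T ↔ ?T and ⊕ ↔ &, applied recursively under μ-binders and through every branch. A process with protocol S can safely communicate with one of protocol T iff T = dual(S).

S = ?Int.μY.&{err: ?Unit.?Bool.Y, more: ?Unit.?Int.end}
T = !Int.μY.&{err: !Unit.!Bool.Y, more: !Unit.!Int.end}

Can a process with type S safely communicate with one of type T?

?Int ‖ !Int  ✓
  μY ‖ μY  ✓ (μ self-dual)
    &{err,more} ‖ &{err,more}  ✗ choice polarity not flipped — not dual

NO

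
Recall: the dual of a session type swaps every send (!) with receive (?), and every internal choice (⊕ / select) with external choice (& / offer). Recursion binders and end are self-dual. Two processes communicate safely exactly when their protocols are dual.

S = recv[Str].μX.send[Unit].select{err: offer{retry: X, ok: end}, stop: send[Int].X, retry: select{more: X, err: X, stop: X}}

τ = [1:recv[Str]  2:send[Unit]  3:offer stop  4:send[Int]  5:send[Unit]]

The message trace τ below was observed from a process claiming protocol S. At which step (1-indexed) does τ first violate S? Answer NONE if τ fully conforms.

3

@1 recv[Str]  ✓  now at μX.…
@2 send[Unit]  ✓  now at select{err: offer{retry: μX.…, ok: end}, stop: send[Int].μX.…, retry: select{more: μX.…, err: μX.…, stop: μX.…}}
@3 got offer stop, protocol expects select err or select stop or select retry  ✗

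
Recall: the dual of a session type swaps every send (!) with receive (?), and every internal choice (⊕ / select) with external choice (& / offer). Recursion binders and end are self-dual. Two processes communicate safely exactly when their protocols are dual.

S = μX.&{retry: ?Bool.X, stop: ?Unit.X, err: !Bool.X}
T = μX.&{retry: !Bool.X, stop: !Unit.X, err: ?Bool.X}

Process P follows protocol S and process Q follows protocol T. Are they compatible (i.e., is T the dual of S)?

μX ‖ μX  match (binder kept)
  &{retry,stop,err} ‖ &{retry,stop,err}  ✗ choice polarity not flipped — not dual

NO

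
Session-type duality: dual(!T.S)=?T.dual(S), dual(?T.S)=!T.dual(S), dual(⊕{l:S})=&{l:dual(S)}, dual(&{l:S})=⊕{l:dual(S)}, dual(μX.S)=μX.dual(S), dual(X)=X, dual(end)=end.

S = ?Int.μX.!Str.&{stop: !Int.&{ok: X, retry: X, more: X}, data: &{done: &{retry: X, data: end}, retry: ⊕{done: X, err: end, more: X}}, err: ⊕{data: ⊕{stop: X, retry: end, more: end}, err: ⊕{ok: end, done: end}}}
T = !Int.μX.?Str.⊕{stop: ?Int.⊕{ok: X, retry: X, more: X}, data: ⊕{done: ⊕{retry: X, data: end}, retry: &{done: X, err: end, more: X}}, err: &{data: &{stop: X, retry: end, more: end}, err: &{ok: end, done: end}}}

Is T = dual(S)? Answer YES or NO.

?Int | !Int  match
  μX | μX  match (μ self-dual)
    !Str | ?Str  match
      &{stop,data,err} | ⊕{stop,data,err}  match same labels
        case stop:
          !Int | ?Int  match
            &{ok,retry,more} | ⊕{ok,retry,more}  match same labels
              case ok:
                X | X  match
              case retry:
                X | X  match
              case more:
                X | X  match
        case data:
          &{done,retry} | ⊕{done,retry}  match same labels
            case done:
              &{retry,data} | ⊕{retry,data}  match same labels
                case retry:
                  X | X  match
                case data:
                  end | end  match
            case retry:
              ⊕{done,err,more} | &{done,err,more}  match same labels
                case done:
                  X | X  match
                case err:
                  end | end  match
                case more:
                  X | X  match
        case err:
          ⊕{data,err} | &{data,err}  match same labels
            case data:
              ⊕{stop,retry,more} | &{stop,retry,more}  match same labels
                case stop:
                  X | X  match
                case retry:
                  end | end  match
                case more:
                  end | end  match
            case err:
              ⊕{ok,done} | &{ok,done}  match same labels
                case ok:
                  end | end  match
                case done:
                  end | end  match

YES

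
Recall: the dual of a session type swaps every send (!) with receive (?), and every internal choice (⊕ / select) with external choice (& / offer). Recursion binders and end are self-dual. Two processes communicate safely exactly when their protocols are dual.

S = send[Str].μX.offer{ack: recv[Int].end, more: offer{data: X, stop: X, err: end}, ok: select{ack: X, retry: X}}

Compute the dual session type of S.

send[Str] ↦ recv[Str]
  μX ↦ μX  (binder kept)
    offer{ack,more,ok} ↦ select{ack,more,ok}  (&→⊕)
      • ack:
        recv[Int] ↦ send[Int]
          dual(end) = end
      • more:
        offer{data,stop,err} ↦ select{data,stop,err}  (&→⊕)
          • data:
            dual(X) = X
          • stop:
            dual(X) = X
          • err:
            dual(end) = end
      • ok:
        select{ack,retry} ↦ offer{ack,retry}  (internal→external)
          • ack:
            dual(X) = X
          • retry:
            dual(X) = X

recv[Str].μX.select{ack: send[Int].end, more: select{data: X, stop: X, err: end}, ok: offer{ack: X, retry: X}}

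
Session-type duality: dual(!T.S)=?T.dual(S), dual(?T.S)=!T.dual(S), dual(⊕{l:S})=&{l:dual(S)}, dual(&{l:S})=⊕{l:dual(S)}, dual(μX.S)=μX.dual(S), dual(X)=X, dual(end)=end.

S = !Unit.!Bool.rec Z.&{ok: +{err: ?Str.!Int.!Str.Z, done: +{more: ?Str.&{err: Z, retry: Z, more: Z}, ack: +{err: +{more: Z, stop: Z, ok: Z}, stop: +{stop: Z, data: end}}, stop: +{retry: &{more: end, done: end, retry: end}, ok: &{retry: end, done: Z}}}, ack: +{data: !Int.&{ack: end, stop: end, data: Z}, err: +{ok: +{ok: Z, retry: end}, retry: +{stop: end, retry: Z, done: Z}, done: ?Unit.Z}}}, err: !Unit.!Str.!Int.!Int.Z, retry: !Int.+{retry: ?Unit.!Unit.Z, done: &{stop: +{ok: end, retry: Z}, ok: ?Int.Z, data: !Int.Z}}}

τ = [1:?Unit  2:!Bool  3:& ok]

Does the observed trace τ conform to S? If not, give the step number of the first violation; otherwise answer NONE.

1

@1 got ?Unit, protocol expects !Unit  ✗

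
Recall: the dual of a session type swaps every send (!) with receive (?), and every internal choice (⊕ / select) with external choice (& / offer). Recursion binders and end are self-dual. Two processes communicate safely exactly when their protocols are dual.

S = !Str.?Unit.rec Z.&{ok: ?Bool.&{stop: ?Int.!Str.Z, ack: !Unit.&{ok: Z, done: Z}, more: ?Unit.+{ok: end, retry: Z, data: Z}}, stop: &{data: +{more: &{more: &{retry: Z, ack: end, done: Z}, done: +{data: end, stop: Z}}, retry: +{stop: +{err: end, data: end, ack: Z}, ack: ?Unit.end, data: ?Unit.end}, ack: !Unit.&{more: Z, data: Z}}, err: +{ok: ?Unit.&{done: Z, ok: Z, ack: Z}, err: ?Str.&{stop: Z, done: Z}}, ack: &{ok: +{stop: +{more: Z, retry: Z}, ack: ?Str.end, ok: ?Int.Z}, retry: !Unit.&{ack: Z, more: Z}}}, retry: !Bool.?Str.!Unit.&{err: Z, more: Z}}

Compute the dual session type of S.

!Str = ?Str
  ?Unit = !Unit
    rec Z = rec Z  (μ self-dual)
      &{ok,stop,retry} = +{ok,stop,retry}  (&→⊕)
        • ok:
          ?Bool = !Bool
            &{stop,ack,more} = +{stop,ack,more}  (&→⊕)
              • stop:
                ?Int = !Int
                  !Str = ?Str
                    dual(Z) = Z
              • ack:
                !Unit = ?Unit
                  &{ok,done} = +{ok,done}  (&→⊕)
                    • ok:
                      dual(Z) = Z
                    • done:
                      dual(Z) = Z
              • more:
                ?Unit = !Unit
                  +{ok,retry,data} = &{ok,retry,data}  (⊕→&)
                    • ok:
                      dual(end) = end
                    • retry:
                      dual(Z) = Z
                    • data:
                      dual(Z) = Z
        • stop:
          &{data,err,ack} = +{data,err,ack}  (&→⊕)
            • data:
              +{more,retry,ack} = &{more,retry,ack}  (⊕→&)
                • more:
                  &{more,done} = +{more,done}  (&→⊕)
                    • more:
                      &{retry,ack,done} = +{retry,ack,done}  (&→⊕)
                        • retry:
                          dual(Z) = Z
                        • ack:
                          dual(end) = end
                        • done:
                          dual(Z) = Z
                    • done:
                      +{data,stop} = &{data,stop}  (⊕→&)
                        • data:
                          dual(end) = end
                        • stop:
                          dual(Z) = Z
                • retry:
                  +{stop,ack,data} = &{stop,ack,data}  (⊕→&)
                    • stop:
                      +{err,data,ack} = &{err,data,ack}  (⊕→&)
                        • err:
                          dual(end) = end
                        • data:
                          dual(end) = end
                        • ack:
                          dual(Z) = Z
                    • ack:
                      ?Unit = !Unit
                        dual(end) = end
                    • data:
                      ?Unit = !Unit
                        dual(end) = end
                • ack:
                  !Unit = ?Unit
                    &{more,data} = +{more,data}  (&→⊕)
                      • more:
                        dual(Z) = Z
                      • data:
                        dual(Z) = Z
            • err:
              +{ok,err} = &{ok,err}  (⊕→&)
                • ok:
                  ?Unit = !Unit
                    &{done,ok,ack} = +{done,ok,ack}  (&→⊕)
                      • done:
                        dual(Z) = Z
                      • ok:
                        dual(Z) = Z
                      • ack:
                        dual(Z) = Z
                • err:
                  ?Str = !Str
                    &{stop,done} = +{stop,done}  (&→⊕)
                      • stop:
                        dual(Z) = Z
                      • done:
                        dual(Z) = Z
            • ack:
              &{ok,retry} = +{ok,retry}  (&→⊕)
                • ok:
                  +{stop,ack,ok} = &{stop,ack,ok}  (⊕→&)
                    • stop:
                      +{more,retry} = &{more,retry}  (⊕→&)
                        • more:
                          dual(Z) = Z
                        • retry:
                          dual(Z) = Z
                    • ack:
                      ?Str = !Str
                        dual(end) = end
                    • ok:
                      ?Int = !Int
                        dual(Z) = Z
                • retry:
                  !Unit = ?Unit
                    &{ack,more} = +{ack,more}  (&→⊕)
                      • ack:
                        dual(Z) = Z
                      • more:
                        dual(Z) = Z
        • retry:
          !Bool = ?Bool
            ?Str = !Str
              !Unit = ?Unit
                &{err,more} = +{err,more}  (&→⊕)
                  • err:
                    dual(Z) = Z
                  • more:
                    dual(Z) = Z

?Str.!Unit.rec Z.+{ok: !Bool.+{stop: !Int.?Str.Z, ack: ?Unit.+{ok: Z, done: Z}, more: !Unit.&{ok: end, retry: Z, data: Z}}, stop: +{data: &{more: +{more: +{retry: Z, ack: end, done: Z}, done: &{data: end, stop: Z}}, retry: &{stop: &{err: end, data: end, ack: Z}, ack: !Unit.end, data: !Unit.end}, ack: ?Unit.+{more: Z, data: Z}}, err: &{ok: !Unit.+{done: Z, ok: Z, ack: Z}, err: !Str.+{stop: Z, done: Z}}, ack: +{ok: &{stop: &{more: Z, retry: Z}, ack: !Str.end, ok: !Int.Z}, retry: ?Unit.+{ack: Z, more: Z}}}, retry: ?Bool.!Str.?Unit.+{err: Z, more: Z}}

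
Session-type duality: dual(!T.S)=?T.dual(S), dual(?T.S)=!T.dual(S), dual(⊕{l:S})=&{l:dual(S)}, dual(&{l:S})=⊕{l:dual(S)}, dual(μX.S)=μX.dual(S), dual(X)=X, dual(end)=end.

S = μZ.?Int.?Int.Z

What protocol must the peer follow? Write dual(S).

μZ ↦ μZ  (rec unchanged)
  ?Int ↦ !Int
    ?Int ↦ !Int
      dual(Z) = Z

μZ.!Int.!Int.Z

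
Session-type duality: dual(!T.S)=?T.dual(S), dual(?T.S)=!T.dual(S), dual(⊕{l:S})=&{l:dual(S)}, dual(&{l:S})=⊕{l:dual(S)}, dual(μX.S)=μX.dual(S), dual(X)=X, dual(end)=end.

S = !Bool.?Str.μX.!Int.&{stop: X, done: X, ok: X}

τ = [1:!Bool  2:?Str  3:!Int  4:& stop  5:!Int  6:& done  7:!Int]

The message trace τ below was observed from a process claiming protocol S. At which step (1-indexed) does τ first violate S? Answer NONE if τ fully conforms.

step 1: !Bool  match  cont: ?Str.μX.…
step 2: ?Str  match  cont: μX.…
step 3: !Int  match  cont: &{stop: μX.…, done: μX.…, ok: μX.…}
step 4: & stop  match  cont: μX.…
step 5: !Int  match  cont: &{stop: μX.…, done: μX.…, ok: μX.…}
step 6: & done  match  cont: μX.…
step 7: !Int  match  cont: &{stop: μX.…, done: μX.…, ok: μX.…}
all 7 steps conform

NONE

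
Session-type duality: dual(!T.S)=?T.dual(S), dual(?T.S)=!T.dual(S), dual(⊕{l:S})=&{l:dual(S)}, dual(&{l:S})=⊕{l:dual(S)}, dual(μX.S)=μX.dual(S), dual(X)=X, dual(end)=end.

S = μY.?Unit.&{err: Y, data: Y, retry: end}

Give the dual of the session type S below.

μY.!Unit.⊕{err: Y, data: Y, retry: end}

μY = μY  (binder kept)
  ?Unit = !Unit
    &{err,data,retry} = ⊕{err,data,retry}  (&→⊕)
      [err]
        Y self-dual
      [data]
        Y self-dual
      [retry]
        end self-dual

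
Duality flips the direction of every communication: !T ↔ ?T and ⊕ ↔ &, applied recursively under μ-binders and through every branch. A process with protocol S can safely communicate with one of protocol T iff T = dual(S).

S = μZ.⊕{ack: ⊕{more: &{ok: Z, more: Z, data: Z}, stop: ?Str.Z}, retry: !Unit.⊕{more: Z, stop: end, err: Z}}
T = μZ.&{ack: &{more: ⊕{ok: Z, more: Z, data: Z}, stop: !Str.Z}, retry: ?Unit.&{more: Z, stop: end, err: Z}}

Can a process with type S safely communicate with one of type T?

μZ ‖ μZ  ok (binder kept)
  ⊕{ack,retry} ‖ &{ack,retry}  ok labels match
    • ack:
      ⊕{more,stop} ‖ &{more,stop}  ok labels match
        • more:
          &{ok,more,data} ‖ ⊕{ok,more,data}  ok labels match
            • ok:
              Z ‖ Z  ok
            • more:
              Z ‖ Z  ok
            • data:
              Z ‖ Z  ok
        • stop:
          ?Str ‖ !Str  ok
            Z ‖ Z  ok
    • retry:
      !Unit ‖ ?Unit  ok
        ⊕{more,stop,err} ‖ &{more,stop,err}  ok labels match
          • more:
            Z ‖ Z  ok
          • stop:
            end ‖ end  ok
          • err:
            Z ‖ Z  ok

YES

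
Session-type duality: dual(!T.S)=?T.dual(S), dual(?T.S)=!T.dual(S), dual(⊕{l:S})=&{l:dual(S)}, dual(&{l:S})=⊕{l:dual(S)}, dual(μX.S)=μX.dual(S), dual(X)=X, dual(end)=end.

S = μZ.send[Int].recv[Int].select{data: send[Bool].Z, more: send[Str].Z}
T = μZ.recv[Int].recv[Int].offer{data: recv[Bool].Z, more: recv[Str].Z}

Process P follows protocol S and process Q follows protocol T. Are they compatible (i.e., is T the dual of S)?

μZ ‖ μZ  match (rec unchanged)
  send[Int] ‖ recv[Int]  match
    recv[Int] ‖ recv[Int]  ✗ same direction on both sides — not dual

NO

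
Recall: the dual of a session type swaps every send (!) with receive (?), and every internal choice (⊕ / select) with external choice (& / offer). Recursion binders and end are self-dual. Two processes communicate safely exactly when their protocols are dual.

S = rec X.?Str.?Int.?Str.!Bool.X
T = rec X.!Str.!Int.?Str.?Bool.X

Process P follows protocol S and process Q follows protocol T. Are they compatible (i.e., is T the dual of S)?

rec X | rec X  ✓ (μ self-dual)
  ?Str | !Str  ✓
    ?Int | !Int  ✓
      ?Str | ?Str  ✗ same direction on both sides — not dual

NO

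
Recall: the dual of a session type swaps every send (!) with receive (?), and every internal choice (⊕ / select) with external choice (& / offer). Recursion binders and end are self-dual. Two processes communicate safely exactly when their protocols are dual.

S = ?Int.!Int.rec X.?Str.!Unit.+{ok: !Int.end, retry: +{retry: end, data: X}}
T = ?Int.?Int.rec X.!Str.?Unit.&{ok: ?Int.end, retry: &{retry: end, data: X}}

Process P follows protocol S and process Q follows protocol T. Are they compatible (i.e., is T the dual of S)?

NO

?Int | ?Int  ✗ same direction on both sides — not dual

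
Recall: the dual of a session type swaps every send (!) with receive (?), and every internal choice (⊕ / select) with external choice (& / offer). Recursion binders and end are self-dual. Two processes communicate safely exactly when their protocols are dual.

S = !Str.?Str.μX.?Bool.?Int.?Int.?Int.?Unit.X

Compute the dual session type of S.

!Str = ?Str
  ?Str = !Str
    μX = μX  (binder kept)
      ?Bool = !Bool
        ?Int = !Int
          ?Int = !Int
            ?Int = !Int
              ?Unit = !Unit
                X self-dual

?Str.!Str.μX.!Bool.!Int.!Int.!Int.!Unit.X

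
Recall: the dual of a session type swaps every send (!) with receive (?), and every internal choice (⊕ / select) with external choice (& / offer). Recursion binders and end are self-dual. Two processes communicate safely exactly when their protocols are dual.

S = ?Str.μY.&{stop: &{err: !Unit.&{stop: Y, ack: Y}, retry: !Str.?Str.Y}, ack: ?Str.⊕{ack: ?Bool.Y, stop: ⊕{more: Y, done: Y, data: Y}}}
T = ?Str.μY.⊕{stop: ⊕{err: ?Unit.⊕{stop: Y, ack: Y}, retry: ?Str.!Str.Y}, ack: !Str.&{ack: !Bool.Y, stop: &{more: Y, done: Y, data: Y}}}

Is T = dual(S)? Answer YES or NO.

?Str vs ?Str  ✗ same direction on both sides — not dual

NO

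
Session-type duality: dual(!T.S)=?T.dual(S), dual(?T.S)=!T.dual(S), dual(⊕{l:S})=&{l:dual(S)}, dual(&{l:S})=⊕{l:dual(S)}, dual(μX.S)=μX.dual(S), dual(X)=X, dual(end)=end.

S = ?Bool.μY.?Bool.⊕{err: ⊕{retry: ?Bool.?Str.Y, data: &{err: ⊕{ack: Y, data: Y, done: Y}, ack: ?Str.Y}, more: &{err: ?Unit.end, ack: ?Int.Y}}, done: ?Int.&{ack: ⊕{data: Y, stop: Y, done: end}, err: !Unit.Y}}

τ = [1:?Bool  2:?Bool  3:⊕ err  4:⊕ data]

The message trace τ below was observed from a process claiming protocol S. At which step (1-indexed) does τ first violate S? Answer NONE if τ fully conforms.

NONE

step 1: ?Bool  match  state: μY.…
step 2: ?Bool  match  state: ⊕{err: ⊕{retry: ?Bool.?Str.μY.…, data: &{err: ⊕{ack: μY.…, data: μY.…, done: μY.…}, ack: ?Str.μY.…}, more: &{err: ?Unit.end, ack: ?Int.μY.…}}, done: ?Int.&{ack: ⊕{data: μY.…, stop: μY.…, done: end}, err: !Unit.μY.…}}
step 3: ⊕ err  match  state: ⊕{retry: ?Bool.?Str.μY.…, data: &{err: ⊕{ack: μY.…, data: μY.…, done: μY.…}, ack: ?Str.μY.…}, more: &{err: ?Unit.end, ack: ?Int.μY.…}}
step 4: ⊕ data  match  state: &{err: ⊕{ack: μY.…, data: μY.…, done: μY.…}, ack: ?Str.μY.…}
all 4 steps conform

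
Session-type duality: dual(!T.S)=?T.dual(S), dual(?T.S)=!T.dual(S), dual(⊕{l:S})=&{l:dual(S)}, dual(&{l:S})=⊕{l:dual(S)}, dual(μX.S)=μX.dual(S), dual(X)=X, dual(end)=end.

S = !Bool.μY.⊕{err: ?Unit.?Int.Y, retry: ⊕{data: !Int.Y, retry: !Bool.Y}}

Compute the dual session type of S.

?Bool.μY.&{err: !Unit.!Int.Y, retry: &{data: ?Int.Y, retry: ?Bool.Y}}

!Bool ↦ ?Bool
  μY ↦ μY  (rec unchanged)
    ⊕{err,retry} ↦ &{err,retry}  (internal→external)
      [err]
        ?Unit ↦ !Unit
          ?Int ↦ !Int
            Y ↦ Y
      [retry]
        ⊕{data,retry} ↦ &{data,retry}  (internal→external)
          [data]
            !Int ↦ ?Int
              Y ↦ Y
          [retry]
            !Bool ↦ ?Bool
              Y ↦ Y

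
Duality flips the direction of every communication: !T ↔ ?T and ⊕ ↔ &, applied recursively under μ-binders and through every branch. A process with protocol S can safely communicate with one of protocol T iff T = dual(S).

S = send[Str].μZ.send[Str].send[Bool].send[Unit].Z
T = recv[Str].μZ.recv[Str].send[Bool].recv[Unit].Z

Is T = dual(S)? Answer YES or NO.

send[Str] ‖ recv[Str]  match
  μZ ‖ μZ  match (μ self-dual)
    send[Str] ‖ recv[Str]  match
      send[Bool] ‖ send[Bool]  ✗ same direction on both sides — not dual

NO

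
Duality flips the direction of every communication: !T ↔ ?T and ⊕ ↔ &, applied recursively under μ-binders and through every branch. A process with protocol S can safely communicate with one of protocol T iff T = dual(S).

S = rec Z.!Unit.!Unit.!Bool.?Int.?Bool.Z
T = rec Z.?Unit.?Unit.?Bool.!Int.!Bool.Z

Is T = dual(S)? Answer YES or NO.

rec Z | rec Z  ok (μ self-dual)
  !Unit | ?Unit  ok
    !Unit | ?Unit  ok
      !Bool | ?Bool  ok
        ?Int | !Int  ok
          ?Bool | !Bool  ok
            Z | Z  ok

YES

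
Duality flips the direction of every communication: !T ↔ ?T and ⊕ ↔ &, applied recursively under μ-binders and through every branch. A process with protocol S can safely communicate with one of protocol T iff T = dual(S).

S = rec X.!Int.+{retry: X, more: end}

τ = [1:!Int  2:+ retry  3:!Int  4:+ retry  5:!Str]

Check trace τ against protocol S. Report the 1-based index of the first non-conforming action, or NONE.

5

@1 !Int  ✓  state: +{retry: rec X.…, more: end}
@2 + retry  ✓  state: rec X.…
@3 !Int  ✓  state: +{retry: rec X.…, more: end}
@4 + retry  ✓  state: rec X.…
@5 got !Str, protocol expects !Int  ✗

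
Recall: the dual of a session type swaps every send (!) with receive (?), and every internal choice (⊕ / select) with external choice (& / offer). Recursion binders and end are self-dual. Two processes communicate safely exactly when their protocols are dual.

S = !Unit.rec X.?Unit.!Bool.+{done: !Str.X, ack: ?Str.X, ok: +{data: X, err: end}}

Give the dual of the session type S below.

!Unit = ?Unit
  rec X = rec X  (binder kept)
    ?Unit = !Unit
      !Bool = ?Bool
        +{done,ack,ok} = &{done,ack,ok}  (internal→external)
          case done:
            !Str = ?Str
              X self-dual
          case ack:
            ?Str = !Str
              X self-dual
          case ok:
            +{data,err} = &{data,err}  (internal→external)
              case data:
                X self-dual
              case err:
                end self-dual

?Unit.rec X.!Unit.?Bool.&{done: ?Str.X, ack: !Str.X, ok: &{data: X, err: end}}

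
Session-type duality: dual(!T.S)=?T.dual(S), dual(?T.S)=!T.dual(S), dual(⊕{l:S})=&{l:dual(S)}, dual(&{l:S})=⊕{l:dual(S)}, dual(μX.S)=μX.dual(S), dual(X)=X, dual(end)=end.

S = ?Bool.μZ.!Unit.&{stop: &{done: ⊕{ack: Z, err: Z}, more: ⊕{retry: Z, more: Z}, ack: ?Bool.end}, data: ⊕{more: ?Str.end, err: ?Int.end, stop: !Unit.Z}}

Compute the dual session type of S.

!Bool.μZ.?Unit.⊕{stop: ⊕{done: &{ack: Z, err: Z}, more: &{retry: Z, more: Z}, ack: !Bool.end}, data: &{more: !Str.end, err: !Int.end, stop: ?Unit.Z}}

?Bool ↦ !Bool
  μZ ↦ μZ  (binder kept)
    !Unit ↦ ?Unit
      &{stop,data} ↦ ⊕{stop,data}  (external→internal)
        • stop:
          &{done,more,ack} ↦ ⊕{done,more,ack}  (external→internal)
            • done:
              ⊕{ack,err} ↦ &{ack,err}  (internal→external)
                • ack:
                  Z ↦ Z
                • err:
                  Z ↦ Z
            • more:
              ⊕{retry,more} ↦ &{retry,more}  (internal→external)
                • retry:
                  Z ↦ Z
                • more:
                  Z ↦ Z
            • ack:
              ?Bool ↦ !Bool
                end ↦ end
        • data:
          ⊕{more,err,stop} ↦ &{more,err,stop}  (internal→external)
            • more:
              ?Str ↦ !Str
                end ↦ end
            • err:
              ?Int ↦ !Int
                end ↦ end
            • stop:
              !Unit ↦ ?Unit
                Z ↦ Z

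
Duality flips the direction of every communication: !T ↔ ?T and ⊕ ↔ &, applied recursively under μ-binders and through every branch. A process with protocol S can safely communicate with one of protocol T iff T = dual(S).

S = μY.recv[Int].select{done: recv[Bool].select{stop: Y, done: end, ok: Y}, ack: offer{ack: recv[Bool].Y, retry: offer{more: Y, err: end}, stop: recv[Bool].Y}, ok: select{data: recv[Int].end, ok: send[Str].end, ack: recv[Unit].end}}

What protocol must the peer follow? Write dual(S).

μY.send[Int].offer{done: send[Bool].offer{stop: Y, done: end, ok: Y}, ack: select{ack: send[Bool].Y, retry: select{more: Y, err: end}, stop: send[Bool].Y}, ok: offer{data: send[Int].end, ok: recv[Str].end, ack: send[Unit].end}}

μY ↦ μY  (μ self-dual)
  recv[Int] ↦ send[Int]
    select{done,ack,ok} ↦ offer{done,ack,ok}  (⊕→&)
      case done:
        recv[Bool] ↦ send[Bool]
          select{stop,done,ok} ↦ offer{stop,done,ok}  (⊕→&)
            case stop:
              Y self-dual
            case done:
              end self-dual
            case ok:
              Y self-dual
      case ack:
        offer{ack,retry,stop} ↦ select{ack,retry,stop}  (offer→select)
          case ack:
            recv[Bool] ↦ send[Bool]
              Y self-dual
          case retry:
            offer{more,err} ↦ select{more,err}  (offer→select)
              case more:
                Y self-dual
              case err:
                end self-dual
          case stop:
            recv[Bool] ↦ send[Bool]
              Y self-dual
      case ok:
        select{data,ok,ack} ↦ offer{data,ok,ack}  (⊕→&)
          case data:
            recv[Int] ↦ send[Int]
              end self-dual
          case ok:
            send[Str] ↦ recv[Str]
              end self-dual
          case ack:
            recv[Unit] ↦ send[Unit]
              end self-dual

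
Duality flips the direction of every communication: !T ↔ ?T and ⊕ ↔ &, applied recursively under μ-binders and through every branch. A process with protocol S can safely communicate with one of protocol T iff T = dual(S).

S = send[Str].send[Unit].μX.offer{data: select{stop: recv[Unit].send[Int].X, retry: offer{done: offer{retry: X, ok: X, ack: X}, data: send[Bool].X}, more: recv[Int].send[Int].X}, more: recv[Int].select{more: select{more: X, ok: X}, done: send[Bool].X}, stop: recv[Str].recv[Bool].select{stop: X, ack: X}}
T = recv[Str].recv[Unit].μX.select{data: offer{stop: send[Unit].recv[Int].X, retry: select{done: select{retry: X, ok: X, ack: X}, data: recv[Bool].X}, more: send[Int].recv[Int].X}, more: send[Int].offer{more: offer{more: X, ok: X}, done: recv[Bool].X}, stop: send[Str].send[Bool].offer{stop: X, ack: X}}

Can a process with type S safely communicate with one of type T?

send[Str] vs recv[Str]  match
  send[Unit] vs recv[Unit]  match
    μX vs μX  match (binder kept)
      offer{data,more,stop} vs select{data,more,stop}  match label sets agree
        • data:
          select{stop,retry,more} vs offer{stop,retry,more}  match label sets agree
            • stop:
              recv[Unit] vs send[Unit]  match
                send[Int] vs recv[Int]  match
                  X vs X  match
            • retry:
              offer{done,data} vs select{done,data}  match label sets agree
                • done:
                  offer{retry,ok,ack} vs select{retry,ok,ack}  match label sets agree
                    • retry:
                      X vs X  match
                    • ok:
                      X vs X  match
                    • ack:
                      X vs X  match
                • data:
                  send[Bool] vs recv[Bool]  match
                    X vs X  match
            • more:
              recv[Int] vs send[Int]  match
                send[Int] vs recv[Int]  match
                  X vs X  match
        • more:
          recv[Int] vs send[Int]  match
            select{more,done} vs offer{more,done}  match label sets agree
              • more:
                select{more,ok} vs offer{more,ok}  match label sets agree
                  • more:
                    X vs X  match
                  • ok:
                    X vs X  match
              • done:
                send[Bool] vs recv[Bool]  match
                  X vs X  match
        • stop:
          recv[Str] vs send[Str]  match
            recv[Bool] vs send[Bool]  match
              select{stop,ack} vs offer{stop,ack}  match label sets agree
                • stop:
                  X vs X  match
                • ack:
                  X vs X  match

YES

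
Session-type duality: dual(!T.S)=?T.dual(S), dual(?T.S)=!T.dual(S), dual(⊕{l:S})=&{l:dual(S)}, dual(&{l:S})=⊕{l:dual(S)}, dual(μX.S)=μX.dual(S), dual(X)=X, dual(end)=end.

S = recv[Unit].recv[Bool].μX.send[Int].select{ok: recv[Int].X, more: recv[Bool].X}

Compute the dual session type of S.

send[Unit].send[Bool].μX.recv[Int].offer{ok: send[Int].X, more: send[Bool].X}

recv[Unit] ↦ send[Unit]
  recv[Bool] ↦ send[Bool]
    μX ↦ μX  (binder kept)
      send[Int] ↦ recv[Int]
        select{ok,more} ↦ offer{ok,more}  (internal→external)
          [ok]
            recv[Int] ↦ send[Int]
              dual(X) = X
          [more]
            recv[Bool] ↦ send[Bool]
              dual(X) = X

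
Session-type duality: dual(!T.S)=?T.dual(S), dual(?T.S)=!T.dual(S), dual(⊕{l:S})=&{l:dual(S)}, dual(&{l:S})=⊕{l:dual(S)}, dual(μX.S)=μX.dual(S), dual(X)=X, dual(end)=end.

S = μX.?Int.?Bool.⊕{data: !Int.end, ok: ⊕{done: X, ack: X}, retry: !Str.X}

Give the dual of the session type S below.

μX → μX  (μ self-dual)
  ?Int → !Int
    ?Bool → !Bool
      ⊕{data,ok,retry} → &{data,ok,retry}  (internal→external)
        case data:
          !Int → ?Int
            dual(end) = end
        case ok:
          ⊕{done,ack} → &{done,ack}  (internal→external)
            case done:
              dual(X) = X
            case ack:
              dual(X) = X
        case retry:
          !Str → ?Str
            dual(X) = X

μX.!Int.!Bool.&{data: ?Int.end, ok: &{done: X, ack: X}, retry: ?Str.X}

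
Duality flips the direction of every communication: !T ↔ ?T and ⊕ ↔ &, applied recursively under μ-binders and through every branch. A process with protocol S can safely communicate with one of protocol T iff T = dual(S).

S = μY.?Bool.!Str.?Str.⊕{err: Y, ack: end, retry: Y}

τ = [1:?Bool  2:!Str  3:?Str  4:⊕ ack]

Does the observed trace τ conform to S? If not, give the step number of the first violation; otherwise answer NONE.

NONE

[1] ?Bool  ok  now at !Str.?Str.⊕{err: μY.…, ack: end, retry: μY.…}
[2] !Str  ok  now at ?Str.⊕{err: μY.…, ack: end, retry: μY.…}
[3] ?Str  ok  now at ⊕{err: μY.…, ack: end, retry: μY.…}
[4] ⊕ ack  ok  now at end
trace exhausted — no violation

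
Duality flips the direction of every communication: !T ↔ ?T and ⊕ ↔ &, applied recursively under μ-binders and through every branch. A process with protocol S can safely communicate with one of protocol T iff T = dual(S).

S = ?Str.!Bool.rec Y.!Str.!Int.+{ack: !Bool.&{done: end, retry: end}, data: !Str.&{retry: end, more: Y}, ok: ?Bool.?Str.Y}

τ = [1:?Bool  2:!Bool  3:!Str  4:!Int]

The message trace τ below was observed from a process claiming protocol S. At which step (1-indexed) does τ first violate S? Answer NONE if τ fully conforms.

[1] got ?Bool, protocol expects ?Str  ✗

1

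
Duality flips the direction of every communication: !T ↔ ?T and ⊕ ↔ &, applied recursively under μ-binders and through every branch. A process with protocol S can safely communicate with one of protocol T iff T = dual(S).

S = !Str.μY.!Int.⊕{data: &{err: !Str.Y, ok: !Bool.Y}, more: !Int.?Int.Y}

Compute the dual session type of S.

?Str.μY.?Int.&{data: ⊕{err: ?Str.Y, ok: ?Bool.Y}, more: ?Int.!Int.Y}

!Str ↦ ?Str
  μY ↦ μY  (rec unchanged)
    !Int ↦ ?Int
      ⊕{data,more} ↦ &{data,more}  (select→offer)
        case data:
          &{err,ok} ↦ ⊕{err,ok}  (external→internal)
            case err:
              !Str ↦ ?Str
                dual(Y) = Y
            case ok:
              !Bool ↦ ?Bool
                dual(Y) = Y
        case more:
          !Int ↦ ?Int
            ?Int ↦ !Int
              dual(Y) = Y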